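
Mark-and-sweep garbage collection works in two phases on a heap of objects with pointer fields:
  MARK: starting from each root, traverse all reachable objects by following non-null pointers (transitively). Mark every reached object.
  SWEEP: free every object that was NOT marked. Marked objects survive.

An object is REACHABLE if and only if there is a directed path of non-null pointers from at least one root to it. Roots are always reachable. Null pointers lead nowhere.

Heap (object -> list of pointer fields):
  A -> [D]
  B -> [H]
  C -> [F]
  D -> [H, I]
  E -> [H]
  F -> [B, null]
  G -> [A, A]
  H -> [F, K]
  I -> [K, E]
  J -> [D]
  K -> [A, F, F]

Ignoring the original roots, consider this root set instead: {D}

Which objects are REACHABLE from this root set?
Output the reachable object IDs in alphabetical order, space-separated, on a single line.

Answer: A B D E F H I K

Derivation:
Roots: D
Mark D: refs=H I, marked=D
Mark H: refs=F K, marked=D H
Mark I: refs=K E, marked=D H I
Mark F: refs=B null, marked=D F H I
Mark K: refs=A F F, marked=D F H I K
Mark E: refs=H, marked=D E F H I K
Mark B: refs=H, marked=B D E F H I K
Mark A: refs=D, marked=A B D E F H I K
Unmarked (collected): C G J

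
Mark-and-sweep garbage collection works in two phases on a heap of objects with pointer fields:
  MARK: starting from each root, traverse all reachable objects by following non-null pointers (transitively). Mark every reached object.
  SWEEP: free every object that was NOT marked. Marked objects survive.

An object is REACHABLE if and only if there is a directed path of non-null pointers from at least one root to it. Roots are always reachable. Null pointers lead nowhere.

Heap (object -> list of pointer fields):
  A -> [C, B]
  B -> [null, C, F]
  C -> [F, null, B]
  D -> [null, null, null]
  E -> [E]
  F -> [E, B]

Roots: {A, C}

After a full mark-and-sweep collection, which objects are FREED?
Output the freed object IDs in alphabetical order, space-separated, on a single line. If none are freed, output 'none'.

Answer: D

Derivation:
Roots: A C
Mark A: refs=C B, marked=A
Mark C: refs=F null B, marked=A C
Mark B: refs=null C F, marked=A B C
Mark F: refs=E B, marked=A B C F
Mark E: refs=E, marked=A B C E F
Unmarked (collected): D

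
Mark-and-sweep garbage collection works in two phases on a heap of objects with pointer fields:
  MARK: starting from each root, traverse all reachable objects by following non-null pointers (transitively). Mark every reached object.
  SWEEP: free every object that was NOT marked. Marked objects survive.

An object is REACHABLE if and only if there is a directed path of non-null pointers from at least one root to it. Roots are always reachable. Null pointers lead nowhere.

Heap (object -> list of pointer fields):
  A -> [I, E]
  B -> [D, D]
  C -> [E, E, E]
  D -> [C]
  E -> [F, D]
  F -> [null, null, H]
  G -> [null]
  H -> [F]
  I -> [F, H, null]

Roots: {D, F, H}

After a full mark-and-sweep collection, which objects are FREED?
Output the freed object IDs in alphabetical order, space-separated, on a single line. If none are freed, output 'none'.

Answer: A B G I

Derivation:
Roots: D F H
Mark D: refs=C, marked=D
Mark F: refs=null null H, marked=D F
Mark H: refs=F, marked=D F H
Mark C: refs=E E E, marked=C D F H
Mark E: refs=F D, marked=C D E F H
Unmarked (collected): A B G I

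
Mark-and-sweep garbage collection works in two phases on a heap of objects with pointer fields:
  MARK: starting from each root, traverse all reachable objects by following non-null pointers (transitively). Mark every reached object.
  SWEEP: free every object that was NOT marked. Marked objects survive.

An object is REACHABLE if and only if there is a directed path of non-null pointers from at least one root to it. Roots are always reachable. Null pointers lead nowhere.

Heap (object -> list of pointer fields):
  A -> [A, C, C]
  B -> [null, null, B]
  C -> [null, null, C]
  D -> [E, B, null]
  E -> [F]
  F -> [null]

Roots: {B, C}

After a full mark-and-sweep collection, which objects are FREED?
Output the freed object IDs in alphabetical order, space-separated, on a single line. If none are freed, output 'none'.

Roots: B C
Mark B: refs=null null B, marked=B
Mark C: refs=null null C, marked=B C
Unmarked (collected): A D E F

Answer: A D E F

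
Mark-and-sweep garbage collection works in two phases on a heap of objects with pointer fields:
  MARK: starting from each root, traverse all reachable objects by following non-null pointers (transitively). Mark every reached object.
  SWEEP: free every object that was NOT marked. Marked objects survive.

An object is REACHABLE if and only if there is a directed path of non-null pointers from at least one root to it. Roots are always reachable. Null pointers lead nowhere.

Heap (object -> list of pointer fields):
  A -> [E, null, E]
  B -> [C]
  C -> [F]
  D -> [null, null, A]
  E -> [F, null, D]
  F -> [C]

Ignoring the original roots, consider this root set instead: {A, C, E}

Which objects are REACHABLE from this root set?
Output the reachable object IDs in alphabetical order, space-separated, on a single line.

Answer: A C D E F

Derivation:
Roots: A C E
Mark A: refs=E null E, marked=A
Mark C: refs=F, marked=A C
Mark E: refs=F null D, marked=A C E
Mark F: refs=C, marked=A C E F
Mark D: refs=null null A, marked=A C D E F
Unmarked (collected): B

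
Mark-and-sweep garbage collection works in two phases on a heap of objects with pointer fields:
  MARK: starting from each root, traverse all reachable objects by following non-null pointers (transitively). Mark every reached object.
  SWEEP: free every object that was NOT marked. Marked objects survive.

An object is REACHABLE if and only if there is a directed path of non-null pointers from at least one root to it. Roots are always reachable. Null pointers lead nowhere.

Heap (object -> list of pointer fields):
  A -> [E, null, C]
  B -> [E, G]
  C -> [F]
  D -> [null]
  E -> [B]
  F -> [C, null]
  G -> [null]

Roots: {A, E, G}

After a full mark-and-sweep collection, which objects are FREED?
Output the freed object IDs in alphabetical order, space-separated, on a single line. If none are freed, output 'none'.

Roots: A E G
Mark A: refs=E null C, marked=A
Mark E: refs=B, marked=A E
Mark G: refs=null, marked=A E G
Mark C: refs=F, marked=A C E G
Mark B: refs=E G, marked=A B C E G
Mark F: refs=C null, marked=A B C E F G
Unmarked (collected): D

Answer: D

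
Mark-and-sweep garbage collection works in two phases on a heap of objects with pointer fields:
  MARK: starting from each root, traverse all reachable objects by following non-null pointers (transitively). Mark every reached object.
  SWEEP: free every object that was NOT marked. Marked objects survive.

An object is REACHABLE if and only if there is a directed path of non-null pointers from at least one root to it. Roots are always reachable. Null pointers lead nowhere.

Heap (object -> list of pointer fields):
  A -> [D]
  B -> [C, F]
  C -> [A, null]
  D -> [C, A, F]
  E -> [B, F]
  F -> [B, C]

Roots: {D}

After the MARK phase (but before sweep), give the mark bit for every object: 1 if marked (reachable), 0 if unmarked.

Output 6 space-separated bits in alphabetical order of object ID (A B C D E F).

Roots: D
Mark D: refs=C A F, marked=D
Mark C: refs=A null, marked=C D
Mark A: refs=D, marked=A C D
Mark F: refs=B C, marked=A C D F
Mark B: refs=C F, marked=A B C D F
Unmarked (collected): E

Answer: 1 1 1 1 0 1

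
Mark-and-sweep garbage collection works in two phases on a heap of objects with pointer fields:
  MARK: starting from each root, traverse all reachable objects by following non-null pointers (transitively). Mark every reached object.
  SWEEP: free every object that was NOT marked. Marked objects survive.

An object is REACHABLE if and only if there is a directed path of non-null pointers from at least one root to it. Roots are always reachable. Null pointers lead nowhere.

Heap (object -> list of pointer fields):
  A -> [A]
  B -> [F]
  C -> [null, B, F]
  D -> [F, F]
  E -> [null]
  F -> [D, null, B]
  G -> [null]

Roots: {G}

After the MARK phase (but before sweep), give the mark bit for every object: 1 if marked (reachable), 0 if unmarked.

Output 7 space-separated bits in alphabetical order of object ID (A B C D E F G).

Answer: 0 0 0 0 0 0 1

Derivation:
Roots: G
Mark G: refs=null, marked=G
Unmarked (collected): A B C D E F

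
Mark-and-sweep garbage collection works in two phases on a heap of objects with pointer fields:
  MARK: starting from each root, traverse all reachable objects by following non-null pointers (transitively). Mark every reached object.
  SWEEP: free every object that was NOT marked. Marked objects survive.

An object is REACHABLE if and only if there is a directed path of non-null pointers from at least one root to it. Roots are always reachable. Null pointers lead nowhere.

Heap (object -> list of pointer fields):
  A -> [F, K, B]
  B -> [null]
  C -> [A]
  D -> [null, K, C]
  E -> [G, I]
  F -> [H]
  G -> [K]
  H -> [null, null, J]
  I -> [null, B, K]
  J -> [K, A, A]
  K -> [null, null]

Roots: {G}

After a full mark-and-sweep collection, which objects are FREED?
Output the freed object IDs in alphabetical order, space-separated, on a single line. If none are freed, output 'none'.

Roots: G
Mark G: refs=K, marked=G
Mark K: refs=null null, marked=G K
Unmarked (collected): A B C D E F H I J

Answer: A B C D E F H I J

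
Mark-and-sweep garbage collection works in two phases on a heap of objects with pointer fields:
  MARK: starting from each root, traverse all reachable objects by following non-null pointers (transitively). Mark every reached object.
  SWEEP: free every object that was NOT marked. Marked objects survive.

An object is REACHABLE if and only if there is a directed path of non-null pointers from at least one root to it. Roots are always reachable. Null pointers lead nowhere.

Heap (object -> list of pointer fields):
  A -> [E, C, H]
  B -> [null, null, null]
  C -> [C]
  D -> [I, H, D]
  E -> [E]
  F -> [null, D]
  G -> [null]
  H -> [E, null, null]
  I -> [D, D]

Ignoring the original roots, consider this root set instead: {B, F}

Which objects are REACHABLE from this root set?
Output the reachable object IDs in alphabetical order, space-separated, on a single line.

Roots: B F
Mark B: refs=null null null, marked=B
Mark F: refs=null D, marked=B F
Mark D: refs=I H D, marked=B D F
Mark I: refs=D D, marked=B D F I
Mark H: refs=E null null, marked=B D F H I
Mark E: refs=E, marked=B D E F H I
Unmarked (collected): A C G

Answer: B D E F H I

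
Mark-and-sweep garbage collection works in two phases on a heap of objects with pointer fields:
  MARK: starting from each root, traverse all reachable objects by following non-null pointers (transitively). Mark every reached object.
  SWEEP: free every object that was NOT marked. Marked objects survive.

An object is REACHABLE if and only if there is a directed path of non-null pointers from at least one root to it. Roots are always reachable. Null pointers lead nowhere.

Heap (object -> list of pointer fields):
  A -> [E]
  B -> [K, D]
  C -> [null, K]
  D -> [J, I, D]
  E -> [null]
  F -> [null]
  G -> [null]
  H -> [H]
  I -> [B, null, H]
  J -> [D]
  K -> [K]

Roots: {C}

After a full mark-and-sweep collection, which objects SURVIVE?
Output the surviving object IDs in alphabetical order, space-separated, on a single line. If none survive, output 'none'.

Answer: C K

Derivation:
Roots: C
Mark C: refs=null K, marked=C
Mark K: refs=K, marked=C K
Unmarked (collected): A B D E F G H I J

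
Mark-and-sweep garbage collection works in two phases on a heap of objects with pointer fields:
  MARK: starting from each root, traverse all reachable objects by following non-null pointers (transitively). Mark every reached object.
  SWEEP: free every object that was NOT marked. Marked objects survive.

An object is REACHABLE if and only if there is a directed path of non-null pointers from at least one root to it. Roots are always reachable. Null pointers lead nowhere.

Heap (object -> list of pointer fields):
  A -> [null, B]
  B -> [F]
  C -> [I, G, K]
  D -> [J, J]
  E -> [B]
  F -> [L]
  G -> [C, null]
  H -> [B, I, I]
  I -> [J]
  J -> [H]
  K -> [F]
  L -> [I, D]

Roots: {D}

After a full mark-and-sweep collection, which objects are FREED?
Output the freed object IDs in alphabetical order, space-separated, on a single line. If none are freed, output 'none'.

Roots: D
Mark D: refs=J J, marked=D
Mark J: refs=H, marked=D J
Mark H: refs=B I I, marked=D H J
Mark B: refs=F, marked=B D H J
Mark I: refs=J, marked=B D H I J
Mark F: refs=L, marked=B D F H I J
Mark L: refs=I D, marked=B D F H I J L
Unmarked (collected): A C E G K

Answer: A C E G K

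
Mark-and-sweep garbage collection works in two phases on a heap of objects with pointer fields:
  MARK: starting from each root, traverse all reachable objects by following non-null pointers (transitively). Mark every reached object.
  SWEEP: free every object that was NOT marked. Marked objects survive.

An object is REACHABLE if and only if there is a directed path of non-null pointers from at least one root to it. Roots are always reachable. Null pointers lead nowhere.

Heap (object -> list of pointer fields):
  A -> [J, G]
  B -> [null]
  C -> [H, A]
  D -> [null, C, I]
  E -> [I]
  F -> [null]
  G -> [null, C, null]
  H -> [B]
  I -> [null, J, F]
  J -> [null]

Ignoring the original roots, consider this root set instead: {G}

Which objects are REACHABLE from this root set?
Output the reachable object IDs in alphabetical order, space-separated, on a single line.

Answer: A B C G H J

Derivation:
Roots: G
Mark G: refs=null C null, marked=G
Mark C: refs=H A, marked=C G
Mark H: refs=B, marked=C G H
Mark A: refs=J G, marked=A C G H
Mark B: refs=null, marked=A B C G H
Mark J: refs=null, marked=A B C G H J
Unmarked (collected): D E F I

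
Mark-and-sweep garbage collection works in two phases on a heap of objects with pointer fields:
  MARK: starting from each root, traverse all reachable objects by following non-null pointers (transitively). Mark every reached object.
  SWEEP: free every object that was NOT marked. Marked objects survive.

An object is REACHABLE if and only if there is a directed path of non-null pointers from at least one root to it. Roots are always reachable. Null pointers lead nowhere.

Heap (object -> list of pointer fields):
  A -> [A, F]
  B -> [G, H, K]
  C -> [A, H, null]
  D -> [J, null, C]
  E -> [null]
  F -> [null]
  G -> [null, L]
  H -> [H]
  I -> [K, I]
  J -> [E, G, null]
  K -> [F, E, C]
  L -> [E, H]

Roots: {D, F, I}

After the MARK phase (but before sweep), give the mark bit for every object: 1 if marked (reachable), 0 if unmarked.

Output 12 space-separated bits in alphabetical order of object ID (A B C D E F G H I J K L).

Answer: 1 0 1 1 1 1 1 1 1 1 1 1

Derivation:
Roots: D F I
Mark D: refs=J null C, marked=D
Mark F: refs=null, marked=D F
Mark I: refs=K I, marked=D F I
Mark J: refs=E G null, marked=D F I J
Mark C: refs=A H null, marked=C D F I J
Mark K: refs=F E C, marked=C D F I J K
Mark E: refs=null, marked=C D E F I J K
Mark G: refs=null L, marked=C D E F G I J K
Mark A: refs=A F, marked=A C D E F G I J K
Mark H: refs=H, marked=A C D E F G H I J K
Mark L: refs=E H, marked=A C D E F G H I J K L
Unmarked (collected): B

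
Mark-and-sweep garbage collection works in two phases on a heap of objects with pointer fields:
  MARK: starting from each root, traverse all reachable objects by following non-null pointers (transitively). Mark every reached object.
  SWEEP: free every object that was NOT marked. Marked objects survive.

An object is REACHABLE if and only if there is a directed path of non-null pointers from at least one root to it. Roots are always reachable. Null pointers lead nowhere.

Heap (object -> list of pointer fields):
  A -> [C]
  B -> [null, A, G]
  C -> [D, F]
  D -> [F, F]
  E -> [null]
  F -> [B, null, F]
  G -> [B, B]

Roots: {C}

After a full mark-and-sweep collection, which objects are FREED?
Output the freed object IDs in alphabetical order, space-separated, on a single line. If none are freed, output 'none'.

Roots: C
Mark C: refs=D F, marked=C
Mark D: refs=F F, marked=C D
Mark F: refs=B null F, marked=C D F
Mark B: refs=null A G, marked=B C D F
Mark A: refs=C, marked=A B C D F
Mark G: refs=B B, marked=A B C D F G
Unmarked (collected): E

Answer: E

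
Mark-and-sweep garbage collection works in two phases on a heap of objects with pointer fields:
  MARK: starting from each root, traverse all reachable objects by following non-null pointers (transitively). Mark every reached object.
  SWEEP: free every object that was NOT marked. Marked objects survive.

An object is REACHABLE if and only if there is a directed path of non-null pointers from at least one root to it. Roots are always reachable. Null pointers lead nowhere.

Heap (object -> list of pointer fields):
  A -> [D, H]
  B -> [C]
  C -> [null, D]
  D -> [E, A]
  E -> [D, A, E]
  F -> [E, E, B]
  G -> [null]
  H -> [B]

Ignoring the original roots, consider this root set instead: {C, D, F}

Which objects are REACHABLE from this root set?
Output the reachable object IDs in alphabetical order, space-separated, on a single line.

Roots: C D F
Mark C: refs=null D, marked=C
Mark D: refs=E A, marked=C D
Mark F: refs=E E B, marked=C D F
Mark E: refs=D A E, marked=C D E F
Mark A: refs=D H, marked=A C D E F
Mark B: refs=C, marked=A B C D E F
Mark H: refs=B, marked=A B C D E F H
Unmarked (collected): G

Answer: A B C D E F H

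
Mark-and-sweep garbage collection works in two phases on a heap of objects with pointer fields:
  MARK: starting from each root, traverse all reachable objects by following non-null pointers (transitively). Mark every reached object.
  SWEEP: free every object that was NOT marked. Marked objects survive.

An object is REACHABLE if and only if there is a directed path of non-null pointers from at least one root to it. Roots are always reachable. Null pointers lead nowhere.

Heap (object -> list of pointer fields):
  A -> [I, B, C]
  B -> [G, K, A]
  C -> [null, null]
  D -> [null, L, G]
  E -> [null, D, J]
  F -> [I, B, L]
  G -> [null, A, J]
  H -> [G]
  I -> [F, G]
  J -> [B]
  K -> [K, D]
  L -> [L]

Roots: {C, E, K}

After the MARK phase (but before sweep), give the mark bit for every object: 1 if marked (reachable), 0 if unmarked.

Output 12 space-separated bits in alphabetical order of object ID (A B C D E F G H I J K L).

Answer: 1 1 1 1 1 1 1 0 1 1 1 1

Derivation:
Roots: C E K
Mark C: refs=null null, marked=C
Mark E: refs=null D J, marked=C E
Mark K: refs=K D, marked=C E K
Mark D: refs=null L G, marked=C D E K
Mark J: refs=B, marked=C D E J K
Mark L: refs=L, marked=C D E J K L
Mark G: refs=null A J, marked=C D E G J K L
Mark B: refs=G K A, marked=B C D E G J K L
Mark A: refs=I B C, marked=A B C D E G J K L
Mark I: refs=F G, marked=A B C D E G I J K L
Mark F: refs=I B L, marked=A B C D E F G I J K L
Unmarked (collected): H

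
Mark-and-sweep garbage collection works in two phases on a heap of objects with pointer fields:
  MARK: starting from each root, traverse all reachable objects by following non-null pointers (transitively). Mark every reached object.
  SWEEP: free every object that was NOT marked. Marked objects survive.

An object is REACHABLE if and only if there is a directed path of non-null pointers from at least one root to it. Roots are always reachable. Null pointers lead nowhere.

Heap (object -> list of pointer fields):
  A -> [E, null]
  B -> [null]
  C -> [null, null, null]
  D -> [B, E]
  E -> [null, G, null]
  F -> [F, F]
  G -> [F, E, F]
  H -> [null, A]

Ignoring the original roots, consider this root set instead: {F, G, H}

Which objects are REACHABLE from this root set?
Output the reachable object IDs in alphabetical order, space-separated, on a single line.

Roots: F G H
Mark F: refs=F F, marked=F
Mark G: refs=F E F, marked=F G
Mark H: refs=null A, marked=F G H
Mark E: refs=null G null, marked=E F G H
Mark A: refs=E null, marked=A E F G H
Unmarked (collected): B C D

Answer: A E F G H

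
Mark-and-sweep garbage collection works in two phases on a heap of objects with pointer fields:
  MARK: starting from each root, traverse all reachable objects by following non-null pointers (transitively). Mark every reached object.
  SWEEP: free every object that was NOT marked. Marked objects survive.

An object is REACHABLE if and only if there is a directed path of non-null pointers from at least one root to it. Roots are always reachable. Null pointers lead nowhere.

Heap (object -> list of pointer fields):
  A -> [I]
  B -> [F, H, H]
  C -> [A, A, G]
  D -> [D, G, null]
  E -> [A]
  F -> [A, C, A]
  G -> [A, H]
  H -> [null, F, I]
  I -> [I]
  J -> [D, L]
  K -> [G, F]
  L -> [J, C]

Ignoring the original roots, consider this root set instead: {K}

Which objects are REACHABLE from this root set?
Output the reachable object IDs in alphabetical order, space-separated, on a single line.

Answer: A C F G H I K

Derivation:
Roots: K
Mark K: refs=G F, marked=K
Mark G: refs=A H, marked=G K
Mark F: refs=A C A, marked=F G K
Mark A: refs=I, marked=A F G K
Mark H: refs=null F I, marked=A F G H K
Mark C: refs=A A G, marked=A C F G H K
Mark I: refs=I, marked=A C F G H I K
Unmarked (collected): B D E J L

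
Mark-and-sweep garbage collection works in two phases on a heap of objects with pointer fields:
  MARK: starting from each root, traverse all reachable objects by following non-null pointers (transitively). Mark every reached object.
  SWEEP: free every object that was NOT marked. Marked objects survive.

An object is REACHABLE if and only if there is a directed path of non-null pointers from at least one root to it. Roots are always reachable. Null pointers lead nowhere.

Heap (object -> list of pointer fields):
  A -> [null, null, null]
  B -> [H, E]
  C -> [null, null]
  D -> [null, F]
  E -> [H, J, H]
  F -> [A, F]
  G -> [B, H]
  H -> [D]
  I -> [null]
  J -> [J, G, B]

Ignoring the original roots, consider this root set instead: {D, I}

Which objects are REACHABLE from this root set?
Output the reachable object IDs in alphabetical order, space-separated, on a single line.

Answer: A D F I

Derivation:
Roots: D I
Mark D: refs=null F, marked=D
Mark I: refs=null, marked=D I
Mark F: refs=A F, marked=D F I
Mark A: refs=null null null, marked=A D F I
Unmarked (collected): B C E G H J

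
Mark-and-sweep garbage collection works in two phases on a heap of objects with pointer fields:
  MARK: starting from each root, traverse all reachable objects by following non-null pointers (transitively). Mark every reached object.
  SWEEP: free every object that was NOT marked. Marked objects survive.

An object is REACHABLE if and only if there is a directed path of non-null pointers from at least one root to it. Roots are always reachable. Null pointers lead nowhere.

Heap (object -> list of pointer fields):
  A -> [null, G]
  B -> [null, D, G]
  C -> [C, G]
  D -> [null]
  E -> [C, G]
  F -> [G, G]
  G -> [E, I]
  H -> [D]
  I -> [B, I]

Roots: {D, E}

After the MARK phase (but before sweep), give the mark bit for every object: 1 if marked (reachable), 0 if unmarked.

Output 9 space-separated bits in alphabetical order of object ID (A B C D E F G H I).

Answer: 0 1 1 1 1 0 1 0 1

Derivation:
Roots: D E
Mark D: refs=null, marked=D
Mark E: refs=C G, marked=D E
Mark C: refs=C G, marked=C D E
Mark G: refs=E I, marked=C D E G
Mark I: refs=B I, marked=C D E G I
Mark B: refs=null D G, marked=B C D E G I
Unmarked (collected): A F H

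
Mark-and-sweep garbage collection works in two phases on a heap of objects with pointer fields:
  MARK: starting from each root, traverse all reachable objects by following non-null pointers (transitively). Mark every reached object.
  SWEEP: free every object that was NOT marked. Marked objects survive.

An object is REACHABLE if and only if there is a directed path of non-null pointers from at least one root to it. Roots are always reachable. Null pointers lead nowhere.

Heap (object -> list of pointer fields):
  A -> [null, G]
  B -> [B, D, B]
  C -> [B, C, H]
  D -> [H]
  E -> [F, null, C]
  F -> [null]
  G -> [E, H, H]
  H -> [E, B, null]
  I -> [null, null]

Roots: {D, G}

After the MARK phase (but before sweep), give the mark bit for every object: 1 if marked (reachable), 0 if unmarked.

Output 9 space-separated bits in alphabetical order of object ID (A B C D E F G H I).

Roots: D G
Mark D: refs=H, marked=D
Mark G: refs=E H H, marked=D G
Mark H: refs=E B null, marked=D G H
Mark E: refs=F null C, marked=D E G H
Mark B: refs=B D B, marked=B D E G H
Mark F: refs=null, marked=B D E F G H
Mark C: refs=B C H, marked=B C D E F G H
Unmarked (collected): A I

Answer: 0 1 1 1 1 1 1 1 0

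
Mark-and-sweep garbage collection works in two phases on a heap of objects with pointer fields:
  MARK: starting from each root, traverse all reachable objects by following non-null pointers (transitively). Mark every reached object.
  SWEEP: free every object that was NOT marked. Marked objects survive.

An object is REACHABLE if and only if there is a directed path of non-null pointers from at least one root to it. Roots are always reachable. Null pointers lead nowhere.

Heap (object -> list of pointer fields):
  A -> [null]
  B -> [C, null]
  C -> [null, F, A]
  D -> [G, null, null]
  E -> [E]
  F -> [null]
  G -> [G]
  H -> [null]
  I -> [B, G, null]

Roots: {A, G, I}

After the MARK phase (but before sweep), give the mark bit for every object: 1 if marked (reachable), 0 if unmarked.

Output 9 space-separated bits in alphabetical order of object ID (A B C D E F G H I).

Answer: 1 1 1 0 0 1 1 0 1

Derivation:
Roots: A G I
Mark A: refs=null, marked=A
Mark G: refs=G, marked=A G
Mark I: refs=B G null, marked=A G I
Mark B: refs=C null, marked=A B G I
Mark C: refs=null F A, marked=A B C G I
Mark F: refs=null, marked=A B C F G I
Unmarked (collected): D E H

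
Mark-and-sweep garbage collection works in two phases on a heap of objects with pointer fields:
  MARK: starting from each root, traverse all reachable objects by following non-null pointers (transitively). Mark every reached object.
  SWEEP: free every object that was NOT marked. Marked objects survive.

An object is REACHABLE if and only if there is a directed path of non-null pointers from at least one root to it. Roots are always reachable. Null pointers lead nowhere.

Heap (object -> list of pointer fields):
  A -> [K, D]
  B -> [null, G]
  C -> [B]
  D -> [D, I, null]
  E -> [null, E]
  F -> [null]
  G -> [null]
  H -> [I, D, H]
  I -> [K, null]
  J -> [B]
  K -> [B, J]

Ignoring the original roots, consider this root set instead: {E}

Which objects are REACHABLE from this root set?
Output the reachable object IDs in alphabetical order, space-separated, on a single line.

Answer: E

Derivation:
Roots: E
Mark E: refs=null E, marked=E
Unmarked (collected): A B C D F G H I J K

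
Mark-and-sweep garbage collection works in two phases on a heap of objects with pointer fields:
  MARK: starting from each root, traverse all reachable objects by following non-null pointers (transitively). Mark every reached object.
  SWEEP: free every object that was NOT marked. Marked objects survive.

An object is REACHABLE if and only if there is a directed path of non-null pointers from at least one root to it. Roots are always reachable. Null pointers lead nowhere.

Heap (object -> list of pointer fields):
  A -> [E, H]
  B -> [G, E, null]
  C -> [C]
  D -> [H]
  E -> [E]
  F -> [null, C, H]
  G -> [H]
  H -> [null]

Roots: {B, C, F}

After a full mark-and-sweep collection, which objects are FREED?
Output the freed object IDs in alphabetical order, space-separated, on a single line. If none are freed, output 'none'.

Answer: A D

Derivation:
Roots: B C F
Mark B: refs=G E null, marked=B
Mark C: refs=C, marked=B C
Mark F: refs=null C H, marked=B C F
Mark G: refs=H, marked=B C F G
Mark E: refs=E, marked=B C E F G
Mark H: refs=null, marked=B C E F G H
Unmarked (collected): A D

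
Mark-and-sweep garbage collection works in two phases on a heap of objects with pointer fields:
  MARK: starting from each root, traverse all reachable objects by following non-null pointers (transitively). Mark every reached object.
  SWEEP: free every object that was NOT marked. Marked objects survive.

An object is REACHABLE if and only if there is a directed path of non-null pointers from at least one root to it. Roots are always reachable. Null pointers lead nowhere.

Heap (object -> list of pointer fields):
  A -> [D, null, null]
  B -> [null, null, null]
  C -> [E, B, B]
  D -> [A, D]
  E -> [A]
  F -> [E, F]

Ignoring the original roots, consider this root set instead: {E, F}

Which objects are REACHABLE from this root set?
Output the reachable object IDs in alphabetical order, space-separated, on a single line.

Roots: E F
Mark E: refs=A, marked=E
Mark F: refs=E F, marked=E F
Mark A: refs=D null null, marked=A E F
Mark D: refs=A D, marked=A D E F
Unmarked (collected): B C

Answer: A D E F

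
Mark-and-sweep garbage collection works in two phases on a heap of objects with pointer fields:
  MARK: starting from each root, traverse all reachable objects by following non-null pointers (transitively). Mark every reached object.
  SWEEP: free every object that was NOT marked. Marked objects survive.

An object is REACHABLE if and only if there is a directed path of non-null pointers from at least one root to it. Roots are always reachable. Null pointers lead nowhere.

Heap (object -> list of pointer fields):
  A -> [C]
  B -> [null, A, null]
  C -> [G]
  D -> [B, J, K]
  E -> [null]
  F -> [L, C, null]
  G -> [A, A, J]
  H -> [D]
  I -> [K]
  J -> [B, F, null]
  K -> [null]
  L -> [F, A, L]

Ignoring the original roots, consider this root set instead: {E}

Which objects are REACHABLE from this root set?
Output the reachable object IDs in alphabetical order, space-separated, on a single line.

Answer: E

Derivation:
Roots: E
Mark E: refs=null, marked=E
Unmarked (collected): A B C D F G H I J K L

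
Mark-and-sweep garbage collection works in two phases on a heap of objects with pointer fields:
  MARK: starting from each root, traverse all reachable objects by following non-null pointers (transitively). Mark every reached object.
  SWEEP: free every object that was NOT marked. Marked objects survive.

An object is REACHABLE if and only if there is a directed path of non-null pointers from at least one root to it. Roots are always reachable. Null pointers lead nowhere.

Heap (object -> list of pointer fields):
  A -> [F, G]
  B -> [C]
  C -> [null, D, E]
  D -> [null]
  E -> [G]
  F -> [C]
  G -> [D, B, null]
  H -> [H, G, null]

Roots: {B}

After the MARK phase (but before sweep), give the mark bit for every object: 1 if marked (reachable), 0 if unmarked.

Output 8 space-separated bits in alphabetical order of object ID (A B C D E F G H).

Roots: B
Mark B: refs=C, marked=B
Mark C: refs=null D E, marked=B C
Mark D: refs=null, marked=B C D
Mark E: refs=G, marked=B C D E
Mark G: refs=D B null, marked=B C D E G
Unmarked (collected): A F H

Answer: 0 1 1 1 1 0 1 0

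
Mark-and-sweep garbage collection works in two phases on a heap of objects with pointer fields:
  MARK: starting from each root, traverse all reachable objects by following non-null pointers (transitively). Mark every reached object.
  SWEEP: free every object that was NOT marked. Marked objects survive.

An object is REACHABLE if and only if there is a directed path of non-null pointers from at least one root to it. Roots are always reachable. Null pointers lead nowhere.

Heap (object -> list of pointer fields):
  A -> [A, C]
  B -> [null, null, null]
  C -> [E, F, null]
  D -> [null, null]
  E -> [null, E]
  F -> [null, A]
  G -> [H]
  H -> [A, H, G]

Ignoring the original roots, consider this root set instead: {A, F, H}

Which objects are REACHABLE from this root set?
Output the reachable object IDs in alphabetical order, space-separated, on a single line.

Answer: A C E F G H

Derivation:
Roots: A F H
Mark A: refs=A C, marked=A
Mark F: refs=null A, marked=A F
Mark H: refs=A H G, marked=A F H
Mark C: refs=E F null, marked=A C F H
Mark G: refs=H, marked=A C F G H
Mark E: refs=null E, marked=A C E F G H
Unmarked (collected): B D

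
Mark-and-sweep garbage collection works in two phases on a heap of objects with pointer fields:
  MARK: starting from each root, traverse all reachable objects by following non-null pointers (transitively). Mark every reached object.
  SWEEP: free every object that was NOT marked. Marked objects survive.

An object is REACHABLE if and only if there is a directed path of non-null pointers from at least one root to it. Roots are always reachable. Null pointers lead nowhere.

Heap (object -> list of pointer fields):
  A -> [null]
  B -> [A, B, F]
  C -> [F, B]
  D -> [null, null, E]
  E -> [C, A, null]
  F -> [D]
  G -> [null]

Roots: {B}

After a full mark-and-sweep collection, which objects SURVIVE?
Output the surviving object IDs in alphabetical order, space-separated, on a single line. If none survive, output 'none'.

Roots: B
Mark B: refs=A B F, marked=B
Mark A: refs=null, marked=A B
Mark F: refs=D, marked=A B F
Mark D: refs=null null E, marked=A B D F
Mark E: refs=C A null, marked=A B D E F
Mark C: refs=F B, marked=A B C D E F
Unmarked (collected): G

Answer: A B C D E F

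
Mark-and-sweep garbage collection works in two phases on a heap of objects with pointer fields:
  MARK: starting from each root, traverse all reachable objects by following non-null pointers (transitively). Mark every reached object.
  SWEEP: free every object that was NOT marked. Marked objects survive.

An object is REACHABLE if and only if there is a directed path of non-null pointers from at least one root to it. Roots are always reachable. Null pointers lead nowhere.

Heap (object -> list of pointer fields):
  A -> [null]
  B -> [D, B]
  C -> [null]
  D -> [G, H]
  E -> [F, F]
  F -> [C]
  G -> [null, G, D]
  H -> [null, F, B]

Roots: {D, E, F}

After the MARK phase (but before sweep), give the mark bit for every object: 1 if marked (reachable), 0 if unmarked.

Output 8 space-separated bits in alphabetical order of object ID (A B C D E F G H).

Roots: D E F
Mark D: refs=G H, marked=D
Mark E: refs=F F, marked=D E
Mark F: refs=C, marked=D E F
Mark G: refs=null G D, marked=D E F G
Mark H: refs=null F B, marked=D E F G H
Mark C: refs=null, marked=C D E F G H
Mark B: refs=D B, marked=B C D E F G H
Unmarked (collected): A

Answer: 0 1 1 1 1 1 1 1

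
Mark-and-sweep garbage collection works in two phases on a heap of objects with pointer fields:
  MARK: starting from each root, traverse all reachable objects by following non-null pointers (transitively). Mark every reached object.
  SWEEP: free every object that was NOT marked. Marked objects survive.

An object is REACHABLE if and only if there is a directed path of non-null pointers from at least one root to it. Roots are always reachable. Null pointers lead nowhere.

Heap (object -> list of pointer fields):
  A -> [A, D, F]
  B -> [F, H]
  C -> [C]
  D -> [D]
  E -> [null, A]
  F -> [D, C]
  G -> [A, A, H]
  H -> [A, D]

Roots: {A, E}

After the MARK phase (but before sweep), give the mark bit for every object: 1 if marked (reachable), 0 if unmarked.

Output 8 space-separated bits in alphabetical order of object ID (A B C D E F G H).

Answer: 1 0 1 1 1 1 0 0

Derivation:
Roots: A E
Mark A: refs=A D F, marked=A
Mark E: refs=null A, marked=A E
Mark D: refs=D, marked=A D E
Mark F: refs=D C, marked=A D E F
Mark C: refs=C, marked=A C D E F
Unmarked (collected): B G H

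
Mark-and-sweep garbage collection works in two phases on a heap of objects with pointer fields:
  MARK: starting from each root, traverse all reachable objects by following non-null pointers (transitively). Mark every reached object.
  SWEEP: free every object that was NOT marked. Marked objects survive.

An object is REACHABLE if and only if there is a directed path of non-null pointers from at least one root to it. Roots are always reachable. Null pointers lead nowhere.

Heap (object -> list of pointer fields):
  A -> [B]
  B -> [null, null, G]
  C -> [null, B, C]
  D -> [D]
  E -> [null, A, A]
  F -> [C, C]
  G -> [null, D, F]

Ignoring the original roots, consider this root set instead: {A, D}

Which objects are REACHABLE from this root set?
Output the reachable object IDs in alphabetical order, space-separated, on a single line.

Answer: A B C D F G

Derivation:
Roots: A D
Mark A: refs=B, marked=A
Mark D: refs=D, marked=A D
Mark B: refs=null null G, marked=A B D
Mark G: refs=null D F, marked=A B D G
Mark F: refs=C C, marked=A B D F G
Mark C: refs=null B C, marked=A B C D F G
Unmarked (collected): E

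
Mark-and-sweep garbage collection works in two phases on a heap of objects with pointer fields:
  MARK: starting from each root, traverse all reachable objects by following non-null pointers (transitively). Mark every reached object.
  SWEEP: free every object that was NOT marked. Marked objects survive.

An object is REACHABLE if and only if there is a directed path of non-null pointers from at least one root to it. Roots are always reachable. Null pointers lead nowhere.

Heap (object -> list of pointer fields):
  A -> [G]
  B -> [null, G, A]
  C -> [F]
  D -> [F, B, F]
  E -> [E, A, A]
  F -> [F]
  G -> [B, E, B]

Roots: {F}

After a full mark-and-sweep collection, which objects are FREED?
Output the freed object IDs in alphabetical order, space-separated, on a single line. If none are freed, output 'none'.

Roots: F
Mark F: refs=F, marked=F
Unmarked (collected): A B C D E G

Answer: A B C D E G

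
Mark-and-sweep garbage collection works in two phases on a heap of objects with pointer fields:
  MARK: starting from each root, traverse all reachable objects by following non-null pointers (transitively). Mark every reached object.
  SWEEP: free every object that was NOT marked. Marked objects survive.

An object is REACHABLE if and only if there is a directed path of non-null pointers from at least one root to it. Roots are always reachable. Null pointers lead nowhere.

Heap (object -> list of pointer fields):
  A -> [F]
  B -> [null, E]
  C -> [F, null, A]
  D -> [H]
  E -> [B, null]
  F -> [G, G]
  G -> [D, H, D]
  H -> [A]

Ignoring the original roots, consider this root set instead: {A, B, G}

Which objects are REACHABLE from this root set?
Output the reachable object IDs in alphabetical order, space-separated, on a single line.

Answer: A B D E F G H

Derivation:
Roots: A B G
Mark A: refs=F, marked=A
Mark B: refs=null E, marked=A B
Mark G: refs=D H D, marked=A B G
Mark F: refs=G G, marked=A B F G
Mark E: refs=B null, marked=A B E F G
Mark D: refs=H, marked=A B D E F G
Mark H: refs=A, marked=A B D E F G H
Unmarked (collected): C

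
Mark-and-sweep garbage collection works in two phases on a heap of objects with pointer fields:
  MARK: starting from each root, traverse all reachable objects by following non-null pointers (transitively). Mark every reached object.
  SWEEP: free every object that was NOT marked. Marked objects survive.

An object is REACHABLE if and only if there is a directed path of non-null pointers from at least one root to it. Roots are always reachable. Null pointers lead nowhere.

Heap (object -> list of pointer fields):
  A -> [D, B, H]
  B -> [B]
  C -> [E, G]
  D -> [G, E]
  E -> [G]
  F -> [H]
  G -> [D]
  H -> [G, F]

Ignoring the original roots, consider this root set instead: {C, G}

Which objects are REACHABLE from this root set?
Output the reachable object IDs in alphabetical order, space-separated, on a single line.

Roots: C G
Mark C: refs=E G, marked=C
Mark G: refs=D, marked=C G
Mark E: refs=G, marked=C E G
Mark D: refs=G E, marked=C D E G
Unmarked (collected): A B F H

Answer: C D E G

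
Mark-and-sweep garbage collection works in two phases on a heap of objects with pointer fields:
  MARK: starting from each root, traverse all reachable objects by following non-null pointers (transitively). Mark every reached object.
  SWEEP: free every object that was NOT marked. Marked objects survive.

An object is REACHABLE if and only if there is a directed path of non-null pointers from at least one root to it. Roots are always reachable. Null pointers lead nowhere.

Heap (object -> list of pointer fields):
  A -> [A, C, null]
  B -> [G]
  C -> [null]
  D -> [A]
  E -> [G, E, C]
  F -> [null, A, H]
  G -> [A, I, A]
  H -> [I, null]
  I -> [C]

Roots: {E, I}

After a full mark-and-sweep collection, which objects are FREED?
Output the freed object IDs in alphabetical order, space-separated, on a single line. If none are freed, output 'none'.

Roots: E I
Mark E: refs=G E C, marked=E
Mark I: refs=C, marked=E I
Mark G: refs=A I A, marked=E G I
Mark C: refs=null, marked=C E G I
Mark A: refs=A C null, marked=A C E G I
Unmarked (collected): B D F H

Answer: B D F H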